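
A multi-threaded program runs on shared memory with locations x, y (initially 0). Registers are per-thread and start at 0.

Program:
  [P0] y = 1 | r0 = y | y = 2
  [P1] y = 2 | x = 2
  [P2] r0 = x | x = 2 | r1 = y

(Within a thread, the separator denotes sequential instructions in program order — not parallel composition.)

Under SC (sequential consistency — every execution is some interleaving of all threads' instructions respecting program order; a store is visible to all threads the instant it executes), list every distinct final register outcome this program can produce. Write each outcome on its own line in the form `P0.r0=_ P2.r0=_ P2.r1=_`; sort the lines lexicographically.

outcome vector order: (P0.r0,P2.r0,P2.r1)
|SC outcomes| = 9

P0.r0=1 P2.r0=0 P2.r1=0
P0.r0=1 P2.r0=0 P2.r1=1
P0.r0=1 P2.r0=0 P2.r1=2
P0.r0=1 P2.r0=2 P2.r1=1
P0.r0=1 P2.r0=2 P2.r1=2
P0.r0=2 P2.r0=0 P2.r1=0
P0.r0=2 P2.r0=0 P2.r1=1
P0.r0=2 P2.r0=0 P2.r1=2
P0.r0=2 P2.r0=2 P2.r1=2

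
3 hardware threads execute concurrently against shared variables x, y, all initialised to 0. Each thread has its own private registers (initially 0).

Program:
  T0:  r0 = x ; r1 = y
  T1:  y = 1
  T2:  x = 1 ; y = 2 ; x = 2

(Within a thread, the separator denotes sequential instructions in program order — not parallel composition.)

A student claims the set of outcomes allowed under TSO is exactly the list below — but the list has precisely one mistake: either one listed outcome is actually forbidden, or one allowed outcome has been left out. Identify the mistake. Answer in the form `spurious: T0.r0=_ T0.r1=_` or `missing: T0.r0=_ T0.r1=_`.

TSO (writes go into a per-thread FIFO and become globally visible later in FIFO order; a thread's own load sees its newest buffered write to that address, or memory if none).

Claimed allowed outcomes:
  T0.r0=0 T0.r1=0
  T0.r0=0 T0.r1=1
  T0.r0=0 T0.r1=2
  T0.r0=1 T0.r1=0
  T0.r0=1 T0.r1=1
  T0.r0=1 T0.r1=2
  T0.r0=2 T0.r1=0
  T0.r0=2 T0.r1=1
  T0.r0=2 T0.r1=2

outcome vector order: (T0.r0,T0.r1)
[TSO] allowed = {<0 0>; <0 1>; <0 2>; <1 0>; <1 1>; <1 2>; <2 1>; <2 2>}
claimed∖TSO = {<2 0>}

spurious: T0.r0=2 T0.r1=0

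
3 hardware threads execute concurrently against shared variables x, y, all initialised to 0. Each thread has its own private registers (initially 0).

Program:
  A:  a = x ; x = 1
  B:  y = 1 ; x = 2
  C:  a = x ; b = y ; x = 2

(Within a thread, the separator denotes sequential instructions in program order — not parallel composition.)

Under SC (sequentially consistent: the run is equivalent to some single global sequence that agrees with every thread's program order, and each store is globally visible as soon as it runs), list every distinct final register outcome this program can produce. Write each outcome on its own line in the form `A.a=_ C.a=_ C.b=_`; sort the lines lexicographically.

A.a=0 C.a=0 C.b=0
A.a=0 C.a=0 C.b=1
A.a=0 C.a=1 C.b=0
A.a=0 C.a=1 C.b=1
A.a=0 C.a=2 C.b=1
A.a=2 C.a=0 C.b=0
A.a=2 C.a=0 C.b=1
A.a=2 C.a=1 C.b=1
A.a=2 C.a=2 C.b=1

outcome vector order: (A.a,C.a,C.b)
|SC outcomes| = 9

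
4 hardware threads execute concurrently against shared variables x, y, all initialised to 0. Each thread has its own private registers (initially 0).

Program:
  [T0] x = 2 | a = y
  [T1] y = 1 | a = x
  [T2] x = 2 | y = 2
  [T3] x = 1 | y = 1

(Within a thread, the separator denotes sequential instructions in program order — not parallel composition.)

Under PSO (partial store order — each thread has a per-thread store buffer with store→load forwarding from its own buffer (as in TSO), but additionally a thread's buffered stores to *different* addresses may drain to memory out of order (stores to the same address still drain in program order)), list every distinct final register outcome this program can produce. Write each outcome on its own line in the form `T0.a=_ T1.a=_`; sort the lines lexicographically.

outcome vector order: (T0.a,T1.a)
|PSO outcomes| = 9

T0.a=0 T1.a=0
T0.a=0 T1.a=1
T0.a=0 T1.a=2
T0.a=1 T1.a=0
T0.a=1 T1.a=1
T0.a=1 T1.a=2
T0.a=2 T1.a=0
T0.a=2 T1.a=1
T0.a=2 T1.a=2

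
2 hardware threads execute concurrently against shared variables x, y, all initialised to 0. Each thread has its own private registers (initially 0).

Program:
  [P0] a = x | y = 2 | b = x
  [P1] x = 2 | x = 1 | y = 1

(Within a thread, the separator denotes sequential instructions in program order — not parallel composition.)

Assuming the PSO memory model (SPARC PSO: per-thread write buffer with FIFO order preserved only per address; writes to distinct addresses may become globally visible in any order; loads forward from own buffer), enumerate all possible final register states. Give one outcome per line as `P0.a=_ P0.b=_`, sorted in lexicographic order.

P0.a=0 P0.b=0
P0.a=0 P0.b=1
P0.a=0 P0.b=2
P0.a=1 P0.b=1
P0.a=2 P0.b=1
P0.a=2 P0.b=2

outcome vector order: (P0.a,P0.b)
|PSO outcomes| = 6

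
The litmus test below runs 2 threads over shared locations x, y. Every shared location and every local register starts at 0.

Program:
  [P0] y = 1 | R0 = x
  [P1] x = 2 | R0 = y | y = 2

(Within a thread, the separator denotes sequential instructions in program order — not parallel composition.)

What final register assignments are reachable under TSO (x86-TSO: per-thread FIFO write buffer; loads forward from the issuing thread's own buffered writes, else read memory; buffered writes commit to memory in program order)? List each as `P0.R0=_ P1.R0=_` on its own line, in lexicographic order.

outcome vector order: (P0.R0,P1.R0)
|TSO outcomes| = 4

P0.R0=0 P1.R0=0
P0.R0=0 P1.R0=1
P0.R0=2 P1.R0=0
P0.R0=2 P1.R0=1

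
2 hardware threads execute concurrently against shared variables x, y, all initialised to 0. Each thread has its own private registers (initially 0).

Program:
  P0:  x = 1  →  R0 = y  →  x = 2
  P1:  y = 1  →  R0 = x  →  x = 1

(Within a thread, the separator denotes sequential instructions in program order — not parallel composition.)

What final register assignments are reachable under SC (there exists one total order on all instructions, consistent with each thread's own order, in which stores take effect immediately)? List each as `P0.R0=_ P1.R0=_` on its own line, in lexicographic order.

outcome vector order: (P0.R0,P1.R0)
|SC outcomes| = 5

P0.R0=0 P1.R0=1
P0.R0=0 P1.R0=2
P0.R0=1 P1.R0=0
P0.R0=1 P1.R0=1
P0.R0=1 P1.R0=2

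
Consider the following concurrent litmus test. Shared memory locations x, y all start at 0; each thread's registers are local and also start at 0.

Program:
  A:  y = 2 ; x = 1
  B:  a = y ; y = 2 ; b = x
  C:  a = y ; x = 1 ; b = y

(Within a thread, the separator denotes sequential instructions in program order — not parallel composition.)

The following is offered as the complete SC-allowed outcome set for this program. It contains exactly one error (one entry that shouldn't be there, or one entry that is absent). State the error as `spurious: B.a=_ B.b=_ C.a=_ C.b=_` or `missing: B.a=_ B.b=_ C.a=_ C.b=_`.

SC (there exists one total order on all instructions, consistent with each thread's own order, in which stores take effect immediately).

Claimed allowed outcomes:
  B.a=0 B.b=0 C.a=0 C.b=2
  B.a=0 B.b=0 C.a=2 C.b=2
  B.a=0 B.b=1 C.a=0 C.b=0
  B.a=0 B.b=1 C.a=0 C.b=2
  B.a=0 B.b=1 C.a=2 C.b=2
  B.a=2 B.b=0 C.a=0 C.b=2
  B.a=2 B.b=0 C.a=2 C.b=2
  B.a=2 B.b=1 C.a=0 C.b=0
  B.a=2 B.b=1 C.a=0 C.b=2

outcome vector order: (B.a,B.b,C.a,C.b)
[SC] allowed = {(0,0,0,2) (0,0,2,2) (0,1,0,0) (0,1,0,2) (0,1,2,2) (2,0,0,2) (2,0,2,2) (2,1,0,0) (2,1,0,2) (2,1,2,2)}
SC∖claimed = {(2,1,2,2)}

missing: B.a=2 B.b=1 C.a=2 C.b=2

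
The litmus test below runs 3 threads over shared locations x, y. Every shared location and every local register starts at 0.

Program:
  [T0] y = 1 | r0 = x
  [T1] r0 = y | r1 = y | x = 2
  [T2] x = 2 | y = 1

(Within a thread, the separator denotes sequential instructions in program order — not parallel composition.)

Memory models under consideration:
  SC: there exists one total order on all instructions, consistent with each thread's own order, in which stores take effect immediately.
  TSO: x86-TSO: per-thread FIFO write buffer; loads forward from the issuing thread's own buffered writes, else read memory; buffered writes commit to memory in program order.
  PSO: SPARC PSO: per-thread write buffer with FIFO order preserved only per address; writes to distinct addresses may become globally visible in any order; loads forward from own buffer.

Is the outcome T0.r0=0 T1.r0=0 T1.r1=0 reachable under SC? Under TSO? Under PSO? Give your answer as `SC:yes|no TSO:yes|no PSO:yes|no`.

outcome vector order: (T0.r0,T1.r0,T1.r1)
SC: 6 outcomes — {<0 0 0> <0 0 1> <0 1 1> <2 0 0> <2 0 1> <2 1 1>}
TSO: 6 outcomes — {<0 0 0> <0 0 1> <0 1 1> <2 0 0> <2 0 1> <2 1 1>}
PSO: 6 outcomes — {<0 0 0> <0 0 1> <0 1 1> <2 0 0> <2 0 1> <2 1 1>}
target <0 0 0> ∈ {SC,TSO,PSO}

SC:yes TSO:yes PSO:yes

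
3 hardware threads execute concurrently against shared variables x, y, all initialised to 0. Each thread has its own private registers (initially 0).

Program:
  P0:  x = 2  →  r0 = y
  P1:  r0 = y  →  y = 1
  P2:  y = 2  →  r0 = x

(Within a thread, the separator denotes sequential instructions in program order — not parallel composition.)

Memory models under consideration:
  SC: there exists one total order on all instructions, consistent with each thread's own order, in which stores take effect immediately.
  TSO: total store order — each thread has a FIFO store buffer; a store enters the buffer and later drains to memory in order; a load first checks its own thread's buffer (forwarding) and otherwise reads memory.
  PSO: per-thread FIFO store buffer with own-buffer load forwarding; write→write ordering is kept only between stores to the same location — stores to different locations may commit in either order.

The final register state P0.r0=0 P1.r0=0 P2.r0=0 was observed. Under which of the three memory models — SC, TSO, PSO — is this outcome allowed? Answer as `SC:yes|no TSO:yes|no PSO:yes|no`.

outcome vector order: (P0.r0,P1.r0,P2.r0)
under SC → <0 0 2>; <0 2 2>; <1 0 0>; <1 0 2>; <1 2 0>; <1 2 2>; <2 0 0>; <2 0 2>; <2 2 0>; <2 2 2>
under TSO → <0 0 0>; <0 0 2>; <0 2 0>; <0 2 2>; <1 0 0>; <1 0 2>; <1 2 0>; <1 2 2>; <2 0 0>; <2 0 2>; <2 2 0>; <2 2 2>
under PSO → <0 0 0>; <0 0 2>; <0 2 0>; <0 2 2>; <1 0 0>; <1 0 2>; <1 2 0>; <1 2 2>; <2 0 0>; <2 0 2>; <2 2 0>; <2 2 2>
target <0 0 0> ∈ {TSO,PSO}

SC:no TSO:yes PSO:yes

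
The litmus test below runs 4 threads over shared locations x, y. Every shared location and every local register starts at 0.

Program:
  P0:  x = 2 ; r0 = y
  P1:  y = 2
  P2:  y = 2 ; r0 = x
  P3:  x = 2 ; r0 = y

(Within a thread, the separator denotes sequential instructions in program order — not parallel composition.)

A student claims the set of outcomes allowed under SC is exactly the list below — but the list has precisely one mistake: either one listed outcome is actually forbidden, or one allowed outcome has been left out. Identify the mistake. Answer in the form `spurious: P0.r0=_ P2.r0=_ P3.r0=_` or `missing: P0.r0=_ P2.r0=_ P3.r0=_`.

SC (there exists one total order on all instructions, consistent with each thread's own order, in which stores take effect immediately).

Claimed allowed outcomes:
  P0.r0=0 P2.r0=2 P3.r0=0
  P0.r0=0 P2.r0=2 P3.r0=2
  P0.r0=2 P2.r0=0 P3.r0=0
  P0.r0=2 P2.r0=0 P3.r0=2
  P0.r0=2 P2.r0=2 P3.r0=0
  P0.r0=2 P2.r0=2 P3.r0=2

outcome vector order: (P0.r0,P2.r0,P3.r0)
SC (5): <0 2 0> <0 2 2> <2 0 2> <2 2 0> <2 2 2>
claimed∖SC = {<2 0 0>}

spurious: P0.r0=2 P2.r0=0 P3.r0=0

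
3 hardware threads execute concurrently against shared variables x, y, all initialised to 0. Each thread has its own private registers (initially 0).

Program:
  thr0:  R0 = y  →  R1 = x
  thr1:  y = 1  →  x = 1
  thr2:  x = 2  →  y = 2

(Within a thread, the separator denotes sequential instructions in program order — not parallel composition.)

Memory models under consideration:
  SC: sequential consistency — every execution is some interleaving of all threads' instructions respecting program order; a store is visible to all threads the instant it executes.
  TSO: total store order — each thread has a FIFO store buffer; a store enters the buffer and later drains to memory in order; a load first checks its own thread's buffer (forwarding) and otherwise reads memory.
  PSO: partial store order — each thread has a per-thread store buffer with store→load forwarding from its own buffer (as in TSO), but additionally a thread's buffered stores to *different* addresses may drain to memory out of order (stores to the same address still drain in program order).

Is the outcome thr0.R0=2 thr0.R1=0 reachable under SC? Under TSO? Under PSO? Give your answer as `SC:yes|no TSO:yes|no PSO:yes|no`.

outcome vector order: (thr0.R0,thr0.R1)
SC (8): 0/0 0/1 0/2 1/0 1/1 1/2 2/1 2/2
TSO (8): 0/0 0/1 0/2 1/0 1/1 1/2 2/1 2/2
PSO (9): 0/0 0/1 0/2 1/0 1/1 1/2 2/0 2/1 2/2
target 2/0 ∈ {PSO}

SC:no TSO:no PSO:yes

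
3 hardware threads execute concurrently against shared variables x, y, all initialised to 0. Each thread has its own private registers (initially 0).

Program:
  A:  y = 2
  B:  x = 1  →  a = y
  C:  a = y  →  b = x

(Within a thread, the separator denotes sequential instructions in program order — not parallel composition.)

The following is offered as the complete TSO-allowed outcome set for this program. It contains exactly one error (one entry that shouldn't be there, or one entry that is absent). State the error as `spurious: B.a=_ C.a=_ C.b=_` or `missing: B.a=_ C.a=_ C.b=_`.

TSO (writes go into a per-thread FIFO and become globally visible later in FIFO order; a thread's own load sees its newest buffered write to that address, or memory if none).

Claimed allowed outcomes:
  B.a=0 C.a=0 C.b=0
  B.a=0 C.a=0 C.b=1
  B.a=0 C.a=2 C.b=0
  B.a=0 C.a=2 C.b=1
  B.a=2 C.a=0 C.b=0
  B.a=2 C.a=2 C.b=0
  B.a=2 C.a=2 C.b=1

outcome vector order: (B.a,C.a,C.b)
under TSO → (0,0,0) (0,0,1) (0,2,0) (0,2,1) (2,0,0) (2,0,1) (2,2,0) (2,2,1)
TSO∖claimed = {(2,0,1)}

missing: B.a=2 C.a=0 C.b=1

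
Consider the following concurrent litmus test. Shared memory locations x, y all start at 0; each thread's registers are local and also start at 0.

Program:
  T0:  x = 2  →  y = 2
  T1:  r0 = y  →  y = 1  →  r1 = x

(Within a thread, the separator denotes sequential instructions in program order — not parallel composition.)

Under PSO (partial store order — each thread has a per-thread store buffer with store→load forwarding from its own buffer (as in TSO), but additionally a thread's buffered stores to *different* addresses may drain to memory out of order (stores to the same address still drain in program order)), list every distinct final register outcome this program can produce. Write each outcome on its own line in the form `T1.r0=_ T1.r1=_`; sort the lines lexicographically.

T1.r0=0 T1.r1=0
T1.r0=0 T1.r1=2
T1.r0=2 T1.r1=0
T1.r0=2 T1.r1=2

outcome vector order: (T1.r0,T1.r1)
|PSO outcomes| = 4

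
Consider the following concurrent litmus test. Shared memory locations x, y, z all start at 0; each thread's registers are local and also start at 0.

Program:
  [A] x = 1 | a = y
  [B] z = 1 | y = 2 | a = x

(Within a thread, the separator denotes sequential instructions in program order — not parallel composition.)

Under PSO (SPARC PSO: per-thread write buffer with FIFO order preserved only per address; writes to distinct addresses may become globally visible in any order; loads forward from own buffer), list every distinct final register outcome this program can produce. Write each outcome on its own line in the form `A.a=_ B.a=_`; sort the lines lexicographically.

A.a=0 B.a=0
A.a=0 B.a=1
A.a=2 B.a=0
A.a=2 B.a=1

outcome vector order: (A.a,B.a)
|PSO outcomes| = 4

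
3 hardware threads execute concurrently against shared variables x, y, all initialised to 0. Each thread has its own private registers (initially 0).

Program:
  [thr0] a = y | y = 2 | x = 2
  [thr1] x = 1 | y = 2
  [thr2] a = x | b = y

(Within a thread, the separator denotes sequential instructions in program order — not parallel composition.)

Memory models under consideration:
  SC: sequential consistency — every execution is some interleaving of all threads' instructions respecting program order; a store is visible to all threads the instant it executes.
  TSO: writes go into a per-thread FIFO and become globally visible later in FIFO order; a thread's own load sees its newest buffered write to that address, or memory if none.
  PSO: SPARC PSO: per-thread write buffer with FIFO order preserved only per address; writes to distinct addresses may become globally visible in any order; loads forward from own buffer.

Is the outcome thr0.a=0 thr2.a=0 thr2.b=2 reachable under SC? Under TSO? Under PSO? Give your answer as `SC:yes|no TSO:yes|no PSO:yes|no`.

SC:yes TSO:yes PSO:yes

outcome vector order: (thr0.a,thr2.a,thr2.b)
SC (10): 000, 002, 010, 012, 022, 200, 202, 210, 212, 222
TSO (10): 000, 002, 010, 012, 022, 200, 202, 210, 212, 222
PSO (11): 000, 002, 010, 012, 020, 022, 200, 202, 210, 212, 222
target 002 ∈ {SC,TSO,PSO}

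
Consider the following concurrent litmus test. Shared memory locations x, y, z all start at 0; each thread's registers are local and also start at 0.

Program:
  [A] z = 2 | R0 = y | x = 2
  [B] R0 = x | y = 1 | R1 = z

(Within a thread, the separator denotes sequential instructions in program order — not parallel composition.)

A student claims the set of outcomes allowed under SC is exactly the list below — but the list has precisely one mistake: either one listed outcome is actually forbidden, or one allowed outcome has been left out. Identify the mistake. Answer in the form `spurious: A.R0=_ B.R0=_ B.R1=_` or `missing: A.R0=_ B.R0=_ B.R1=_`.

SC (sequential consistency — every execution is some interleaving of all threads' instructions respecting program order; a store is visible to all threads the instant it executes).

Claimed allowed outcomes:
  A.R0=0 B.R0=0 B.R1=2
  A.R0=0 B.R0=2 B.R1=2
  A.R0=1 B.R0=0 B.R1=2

outcome vector order: (A.R0,B.R0,B.R1)
SC: 4 outcomes — {(0,0,2); (0,2,2); (1,0,0); (1,0,2)}
SC∖claimed = {(1,0,0)}

missing: A.R0=1 B.R0=0 B.R1=0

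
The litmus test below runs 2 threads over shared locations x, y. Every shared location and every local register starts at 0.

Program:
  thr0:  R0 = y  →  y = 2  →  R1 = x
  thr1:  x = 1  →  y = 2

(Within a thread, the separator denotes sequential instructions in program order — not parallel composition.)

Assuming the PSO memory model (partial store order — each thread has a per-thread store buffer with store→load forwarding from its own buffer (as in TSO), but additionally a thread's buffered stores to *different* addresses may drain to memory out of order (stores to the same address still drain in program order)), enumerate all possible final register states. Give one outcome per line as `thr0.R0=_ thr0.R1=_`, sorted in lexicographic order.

outcome vector order: (thr0.R0,thr0.R1)
|PSO outcomes| = 4

thr0.R0=0 thr0.R1=0
thr0.R0=0 thr0.R1=1
thr0.R0=2 thr0.R1=0
thr0.R0=2 thr0.R1=1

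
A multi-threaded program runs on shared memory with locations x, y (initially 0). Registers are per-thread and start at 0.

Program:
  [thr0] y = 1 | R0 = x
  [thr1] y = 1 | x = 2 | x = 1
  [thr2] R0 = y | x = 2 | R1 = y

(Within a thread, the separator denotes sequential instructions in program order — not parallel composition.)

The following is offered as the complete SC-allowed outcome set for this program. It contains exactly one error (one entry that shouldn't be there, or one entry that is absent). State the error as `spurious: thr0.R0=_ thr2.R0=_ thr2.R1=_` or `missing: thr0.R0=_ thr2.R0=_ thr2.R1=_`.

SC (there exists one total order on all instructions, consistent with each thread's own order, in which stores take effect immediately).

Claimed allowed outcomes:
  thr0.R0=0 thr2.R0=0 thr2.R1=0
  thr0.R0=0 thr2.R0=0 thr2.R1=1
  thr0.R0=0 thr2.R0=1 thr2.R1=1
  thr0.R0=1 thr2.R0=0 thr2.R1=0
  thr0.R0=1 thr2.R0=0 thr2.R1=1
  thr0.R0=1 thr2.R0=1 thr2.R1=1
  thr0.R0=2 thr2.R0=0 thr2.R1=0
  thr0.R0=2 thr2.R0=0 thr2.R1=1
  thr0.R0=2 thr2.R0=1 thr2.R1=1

spurious: thr0.R0=0 thr2.R0=0 thr2.R1=0

outcome vector order: (thr0.R0,thr2.R0,thr2.R1)
SC: 8 outcomes — {001 011 100 101 111 200 201 211}
claimed∖SC = {000}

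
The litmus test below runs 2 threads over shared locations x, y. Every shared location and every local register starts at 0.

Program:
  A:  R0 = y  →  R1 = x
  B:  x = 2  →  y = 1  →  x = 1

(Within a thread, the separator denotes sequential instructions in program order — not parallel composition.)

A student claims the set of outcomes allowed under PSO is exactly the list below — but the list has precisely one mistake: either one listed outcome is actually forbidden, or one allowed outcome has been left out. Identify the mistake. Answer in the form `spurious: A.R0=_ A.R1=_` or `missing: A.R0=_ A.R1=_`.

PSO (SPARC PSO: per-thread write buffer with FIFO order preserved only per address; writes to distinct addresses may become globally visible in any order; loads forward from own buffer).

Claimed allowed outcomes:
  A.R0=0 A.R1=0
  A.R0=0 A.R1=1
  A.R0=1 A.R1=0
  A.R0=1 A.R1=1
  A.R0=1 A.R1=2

outcome vector order: (A.R0,A.R1)
[PSO] allowed = {(0,0), (0,1), (0,2), (1,0), (1,1), (1,2)}
PSO∖claimed = {(0,2)}

missing: A.R0=0 A.R1=2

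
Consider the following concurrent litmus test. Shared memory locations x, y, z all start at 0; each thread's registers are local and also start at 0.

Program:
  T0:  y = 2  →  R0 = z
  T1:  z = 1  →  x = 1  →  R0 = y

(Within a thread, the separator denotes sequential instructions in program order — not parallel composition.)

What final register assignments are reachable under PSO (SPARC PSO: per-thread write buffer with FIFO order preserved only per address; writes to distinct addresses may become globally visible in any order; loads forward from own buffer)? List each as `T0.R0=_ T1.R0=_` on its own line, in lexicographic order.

outcome vector order: (T0.R0,T1.R0)
|PSO outcomes| = 4

T0.R0=0 T1.R0=0
T0.R0=0 T1.R0=2
T0.R0=1 T1.R0=0
T0.R0=1 T1.R0=2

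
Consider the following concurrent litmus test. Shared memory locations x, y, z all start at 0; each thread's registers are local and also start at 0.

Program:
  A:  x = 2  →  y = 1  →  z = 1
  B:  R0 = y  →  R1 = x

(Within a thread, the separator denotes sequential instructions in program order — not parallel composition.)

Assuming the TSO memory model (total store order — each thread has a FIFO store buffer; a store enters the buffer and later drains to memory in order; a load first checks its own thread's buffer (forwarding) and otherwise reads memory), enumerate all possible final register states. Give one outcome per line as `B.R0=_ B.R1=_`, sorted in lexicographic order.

B.R0=0 B.R1=0
B.R0=0 B.R1=2
B.R0=1 B.R1=2

outcome vector order: (B.R0,B.R1)
|TSO outcomes| = 3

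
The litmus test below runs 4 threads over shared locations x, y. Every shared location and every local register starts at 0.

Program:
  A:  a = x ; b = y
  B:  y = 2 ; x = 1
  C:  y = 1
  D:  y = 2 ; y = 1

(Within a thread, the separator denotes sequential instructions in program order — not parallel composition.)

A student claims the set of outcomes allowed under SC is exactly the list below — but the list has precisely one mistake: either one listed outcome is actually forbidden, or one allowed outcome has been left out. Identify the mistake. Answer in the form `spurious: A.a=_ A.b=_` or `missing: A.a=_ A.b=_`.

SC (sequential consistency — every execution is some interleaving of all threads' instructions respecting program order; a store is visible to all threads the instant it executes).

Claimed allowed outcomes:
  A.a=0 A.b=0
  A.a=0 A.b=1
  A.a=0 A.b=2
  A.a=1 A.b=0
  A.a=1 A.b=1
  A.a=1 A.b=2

spurious: A.a=1 A.b=0

outcome vector order: (A.a,A.b)
SC: 5 outcomes — {0/0; 0/1; 0/2; 1/1; 1/2}
claimed∖SC = {1/0}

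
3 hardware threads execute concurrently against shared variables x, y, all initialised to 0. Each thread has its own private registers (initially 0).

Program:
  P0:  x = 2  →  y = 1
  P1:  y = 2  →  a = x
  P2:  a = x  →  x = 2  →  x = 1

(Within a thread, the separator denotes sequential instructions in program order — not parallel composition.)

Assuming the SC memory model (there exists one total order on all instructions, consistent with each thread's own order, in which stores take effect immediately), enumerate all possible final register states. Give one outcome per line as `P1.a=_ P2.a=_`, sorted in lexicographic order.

P1.a=0 P2.a=0
P1.a=0 P2.a=2
P1.a=1 P2.a=0
P1.a=1 P2.a=2
P1.a=2 P2.a=0
P1.a=2 P2.a=2

outcome vector order: (P1.a,P2.a)
|SC outcomes| = 6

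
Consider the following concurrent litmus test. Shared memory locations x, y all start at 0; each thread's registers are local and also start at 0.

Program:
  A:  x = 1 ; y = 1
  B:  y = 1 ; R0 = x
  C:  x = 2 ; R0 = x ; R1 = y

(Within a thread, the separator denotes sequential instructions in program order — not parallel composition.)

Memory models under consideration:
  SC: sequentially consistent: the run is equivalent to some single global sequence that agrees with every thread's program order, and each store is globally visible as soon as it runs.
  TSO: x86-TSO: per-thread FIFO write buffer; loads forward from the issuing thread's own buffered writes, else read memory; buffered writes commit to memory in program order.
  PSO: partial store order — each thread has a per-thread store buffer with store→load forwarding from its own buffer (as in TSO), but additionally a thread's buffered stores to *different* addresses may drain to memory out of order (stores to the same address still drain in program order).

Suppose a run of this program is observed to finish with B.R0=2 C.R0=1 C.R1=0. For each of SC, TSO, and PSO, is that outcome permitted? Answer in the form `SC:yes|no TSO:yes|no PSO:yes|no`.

outcome vector order: (B.R0,C.R0,C.R1)
[SC] allowed = {<0 1 1> <0 2 1> <1 1 0> <1 1 1> <1 2 0> <1 2 1> <2 1 1> <2 2 0> <2 2 1>}
[TSO] allowed = {<0 1 0> <0 1 1> <0 2 0> <0 2 1> <1 1 0> <1 1 1> <1 2 0> <1 2 1> <2 1 0> <2 1 1> <2 2 0> <2 2 1>}
[PSO] allowed = {<0 1 0> <0 1 1> <0 2 0> <0 2 1> <1 1 0> <1 1 1> <1 2 0> <1 2 1> <2 1 0> <2 1 1> <2 2 0> <2 2 1>}
target <2 1 0> ∈ {TSO,PSO}

SC:no TSO:yes PSO:yes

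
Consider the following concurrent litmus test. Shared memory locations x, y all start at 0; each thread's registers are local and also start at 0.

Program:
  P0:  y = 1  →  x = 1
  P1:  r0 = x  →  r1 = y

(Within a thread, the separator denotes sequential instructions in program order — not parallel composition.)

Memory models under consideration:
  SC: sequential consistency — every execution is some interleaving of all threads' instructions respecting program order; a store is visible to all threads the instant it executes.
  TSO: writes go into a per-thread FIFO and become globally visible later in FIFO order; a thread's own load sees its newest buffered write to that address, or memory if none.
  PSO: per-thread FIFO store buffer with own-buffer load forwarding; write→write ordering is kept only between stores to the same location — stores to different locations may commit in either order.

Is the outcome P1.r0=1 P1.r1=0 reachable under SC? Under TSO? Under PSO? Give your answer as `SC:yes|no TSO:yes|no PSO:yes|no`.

SC:no TSO:no PSO:yes

outcome vector order: (P1.r0,P1.r1)
under SC → 00, 01, 11
under TSO → 00, 01, 11
under PSO → 00, 01, 10, 11
target 10 ∈ {PSO}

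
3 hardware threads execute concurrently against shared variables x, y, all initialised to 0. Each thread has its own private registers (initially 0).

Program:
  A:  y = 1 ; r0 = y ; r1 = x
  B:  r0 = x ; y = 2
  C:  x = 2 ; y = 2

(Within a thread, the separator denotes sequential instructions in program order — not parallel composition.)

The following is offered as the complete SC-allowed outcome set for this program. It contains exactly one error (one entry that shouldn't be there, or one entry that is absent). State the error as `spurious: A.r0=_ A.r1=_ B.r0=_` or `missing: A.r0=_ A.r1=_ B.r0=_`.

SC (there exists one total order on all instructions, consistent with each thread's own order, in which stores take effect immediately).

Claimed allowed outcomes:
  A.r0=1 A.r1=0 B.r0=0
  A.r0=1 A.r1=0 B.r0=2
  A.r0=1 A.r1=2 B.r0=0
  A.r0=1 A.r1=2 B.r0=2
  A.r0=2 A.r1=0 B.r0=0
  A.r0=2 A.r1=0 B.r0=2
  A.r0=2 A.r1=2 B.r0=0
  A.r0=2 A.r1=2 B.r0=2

outcome vector order: (A.r0,A.r1,B.r0)
SC: 7 outcomes — {(1,0,0); (1,0,2); (1,2,0); (1,2,2); (2,0,0); (2,2,0); (2,2,2)}
claimed∖SC = {(2,0,2)}

spurious: A.r0=2 A.r1=0 B.r0=2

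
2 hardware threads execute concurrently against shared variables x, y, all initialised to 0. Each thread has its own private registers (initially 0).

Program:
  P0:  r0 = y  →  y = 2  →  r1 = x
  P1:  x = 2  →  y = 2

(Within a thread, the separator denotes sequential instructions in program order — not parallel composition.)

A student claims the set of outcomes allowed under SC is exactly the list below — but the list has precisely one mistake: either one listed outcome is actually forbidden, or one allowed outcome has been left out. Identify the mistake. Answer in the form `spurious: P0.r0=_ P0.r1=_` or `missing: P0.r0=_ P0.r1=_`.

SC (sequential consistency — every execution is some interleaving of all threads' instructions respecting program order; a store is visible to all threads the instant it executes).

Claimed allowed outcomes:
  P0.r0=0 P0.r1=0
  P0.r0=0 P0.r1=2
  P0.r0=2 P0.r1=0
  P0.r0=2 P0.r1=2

spurious: P0.r0=2 P0.r1=0

outcome vector order: (P0.r0,P0.r1)
under SC → <0 0>, <0 2>, <2 2>
claimed∖SC = {<2 0>}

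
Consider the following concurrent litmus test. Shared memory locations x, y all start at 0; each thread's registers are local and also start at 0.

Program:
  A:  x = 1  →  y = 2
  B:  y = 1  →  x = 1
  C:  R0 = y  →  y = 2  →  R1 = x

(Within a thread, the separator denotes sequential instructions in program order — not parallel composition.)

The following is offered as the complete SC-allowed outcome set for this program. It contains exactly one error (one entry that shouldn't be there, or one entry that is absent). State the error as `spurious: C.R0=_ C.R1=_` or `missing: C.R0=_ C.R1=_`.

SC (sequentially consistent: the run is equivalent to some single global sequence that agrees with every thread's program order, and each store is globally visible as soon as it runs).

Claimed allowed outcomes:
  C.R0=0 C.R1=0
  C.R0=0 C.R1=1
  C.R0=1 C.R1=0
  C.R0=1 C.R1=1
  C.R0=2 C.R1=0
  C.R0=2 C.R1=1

outcome vector order: (C.R0,C.R1)
SC (5): 00 01 10 11 21
claimed∖SC = {20}

spurious: C.R0=2 C.R1=0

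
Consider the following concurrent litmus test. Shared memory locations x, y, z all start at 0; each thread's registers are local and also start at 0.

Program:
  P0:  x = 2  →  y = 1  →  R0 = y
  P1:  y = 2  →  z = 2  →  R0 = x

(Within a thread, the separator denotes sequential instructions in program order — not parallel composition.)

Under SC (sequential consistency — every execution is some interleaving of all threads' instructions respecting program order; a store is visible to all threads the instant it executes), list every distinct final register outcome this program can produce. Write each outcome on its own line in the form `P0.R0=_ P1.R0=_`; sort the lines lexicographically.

P0.R0=1 P1.R0=0
P0.R0=1 P1.R0=2
P0.R0=2 P1.R0=2

outcome vector order: (P0.R0,P1.R0)
|SC outcomes| = 3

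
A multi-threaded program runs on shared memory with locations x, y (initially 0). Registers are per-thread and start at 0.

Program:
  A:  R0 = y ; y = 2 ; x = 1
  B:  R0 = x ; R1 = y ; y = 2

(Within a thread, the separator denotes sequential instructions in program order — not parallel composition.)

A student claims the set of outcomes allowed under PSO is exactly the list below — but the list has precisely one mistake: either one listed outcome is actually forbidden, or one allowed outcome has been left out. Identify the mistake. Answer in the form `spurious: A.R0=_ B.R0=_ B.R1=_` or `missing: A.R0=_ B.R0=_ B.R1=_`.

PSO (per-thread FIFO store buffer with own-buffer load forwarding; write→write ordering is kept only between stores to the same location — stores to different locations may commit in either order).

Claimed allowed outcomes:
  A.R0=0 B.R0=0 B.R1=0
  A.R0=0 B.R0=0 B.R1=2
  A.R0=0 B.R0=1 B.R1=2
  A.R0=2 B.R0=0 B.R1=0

missing: A.R0=0 B.R0=1 B.R1=0

outcome vector order: (A.R0,B.R0,B.R1)
under PSO → (0,0,0); (0,0,2); (0,1,0); (0,1,2); (2,0,0)
PSO∖claimed = {(0,1,0)}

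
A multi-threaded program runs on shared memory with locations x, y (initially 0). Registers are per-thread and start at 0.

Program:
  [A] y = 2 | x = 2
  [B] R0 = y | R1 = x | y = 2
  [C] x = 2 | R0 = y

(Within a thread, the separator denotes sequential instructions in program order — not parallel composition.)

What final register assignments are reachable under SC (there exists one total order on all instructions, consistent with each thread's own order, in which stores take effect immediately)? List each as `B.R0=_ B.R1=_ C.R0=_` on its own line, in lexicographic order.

B.R0=0 B.R1=0 C.R0=0
B.R0=0 B.R1=0 C.R0=2
B.R0=0 B.R1=2 C.R0=0
B.R0=0 B.R1=2 C.R0=2
B.R0=2 B.R1=0 C.R0=2
B.R0=2 B.R1=2 C.R0=0
B.R0=2 B.R1=2 C.R0=2

outcome vector order: (B.R0,B.R1,C.R0)
|SC outcomes| = 7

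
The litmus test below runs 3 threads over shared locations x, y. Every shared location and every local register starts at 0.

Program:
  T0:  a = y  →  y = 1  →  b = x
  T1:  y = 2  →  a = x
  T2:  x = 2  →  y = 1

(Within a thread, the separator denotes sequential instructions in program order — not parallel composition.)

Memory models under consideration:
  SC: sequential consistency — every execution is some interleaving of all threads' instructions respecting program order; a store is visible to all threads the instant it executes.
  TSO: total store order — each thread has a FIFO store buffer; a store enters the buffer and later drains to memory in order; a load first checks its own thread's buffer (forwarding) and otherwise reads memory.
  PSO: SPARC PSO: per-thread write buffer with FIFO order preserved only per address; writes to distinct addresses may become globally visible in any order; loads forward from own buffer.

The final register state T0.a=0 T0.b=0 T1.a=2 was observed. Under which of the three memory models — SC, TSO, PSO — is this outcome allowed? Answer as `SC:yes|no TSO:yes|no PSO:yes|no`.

SC:yes TSO:yes PSO:yes

outcome vector order: (T0.a,T0.b,T1.a)
SC: 10 outcomes — {0/0/0, 0/0/2, 0/2/0, 0/2/2, 1/2/0, 1/2/2, 2/0/0, 2/0/2, 2/2/0, 2/2/2}
TSO: 10 outcomes — {0/0/0, 0/0/2, 0/2/0, 0/2/2, 1/2/0, 1/2/2, 2/0/0, 2/0/2, 2/2/0, 2/2/2}
PSO: 12 outcomes — {0/0/0, 0/0/2, 0/2/0, 0/2/2, 1/0/0, 1/0/2, 1/2/0, 1/2/2, 2/0/0, 2/0/2, 2/2/0, 2/2/2}
target 0/0/2 ∈ {SC,TSO,PSO}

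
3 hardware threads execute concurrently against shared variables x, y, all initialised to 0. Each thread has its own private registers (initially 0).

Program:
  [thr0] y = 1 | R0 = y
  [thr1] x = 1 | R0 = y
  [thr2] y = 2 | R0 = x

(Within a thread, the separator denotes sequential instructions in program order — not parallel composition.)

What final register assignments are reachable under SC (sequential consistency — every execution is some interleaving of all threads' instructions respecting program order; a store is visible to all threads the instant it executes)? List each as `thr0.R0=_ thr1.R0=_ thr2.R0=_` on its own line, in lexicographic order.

outcome vector order: (thr0.R0,thr1.R0,thr2.R0)
|SC outcomes| = 9

thr0.R0=1 thr1.R0=0 thr2.R0=1
thr0.R0=1 thr1.R0=1 thr2.R0=0
thr0.R0=1 thr1.R0=1 thr2.R0=1
thr0.R0=1 thr1.R0=2 thr2.R0=0
thr0.R0=1 thr1.R0=2 thr2.R0=1
thr0.R0=2 thr1.R0=0 thr2.R0=1
thr0.R0=2 thr1.R0=1 thr2.R0=1
thr0.R0=2 thr1.R0=2 thr2.R0=0
thr0.R0=2 thr1.R0=2 thr2.R0=1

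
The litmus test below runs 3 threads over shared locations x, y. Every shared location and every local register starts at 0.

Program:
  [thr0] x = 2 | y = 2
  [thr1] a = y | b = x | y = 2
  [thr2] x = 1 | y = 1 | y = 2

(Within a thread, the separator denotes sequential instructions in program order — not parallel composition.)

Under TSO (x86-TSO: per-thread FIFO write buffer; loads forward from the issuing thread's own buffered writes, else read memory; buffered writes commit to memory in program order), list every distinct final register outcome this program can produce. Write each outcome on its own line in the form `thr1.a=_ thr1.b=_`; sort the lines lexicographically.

thr1.a=0 thr1.b=0
thr1.a=0 thr1.b=1
thr1.a=0 thr1.b=2
thr1.a=1 thr1.b=1
thr1.a=1 thr1.b=2
thr1.a=2 thr1.b=1
thr1.a=2 thr1.b=2

outcome vector order: (thr1.a,thr1.b)
|TSO outcomes| = 7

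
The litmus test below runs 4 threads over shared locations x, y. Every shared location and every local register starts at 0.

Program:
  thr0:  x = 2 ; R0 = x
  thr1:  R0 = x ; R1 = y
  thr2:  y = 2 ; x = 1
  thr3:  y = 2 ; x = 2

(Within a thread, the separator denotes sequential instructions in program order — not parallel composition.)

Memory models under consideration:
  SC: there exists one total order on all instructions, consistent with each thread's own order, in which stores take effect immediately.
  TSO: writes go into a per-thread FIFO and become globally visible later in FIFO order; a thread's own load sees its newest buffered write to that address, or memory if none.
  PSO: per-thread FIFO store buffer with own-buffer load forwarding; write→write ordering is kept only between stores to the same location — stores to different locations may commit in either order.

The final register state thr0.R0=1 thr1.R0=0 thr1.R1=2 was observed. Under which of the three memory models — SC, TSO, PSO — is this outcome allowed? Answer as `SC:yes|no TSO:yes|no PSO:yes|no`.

SC:yes TSO:yes PSO:yes

outcome vector order: (thr0.R0,thr1.R0,thr1.R1)
SC (10): 100 102 112 120 122 200 202 212 220 222
TSO (10): 100 102 112 120 122 200 202 212 220 222
PSO (12): 100 102 110 112 120 122 200 202 210 212 220 222
target 102 ∈ {SC,TSO,PSO}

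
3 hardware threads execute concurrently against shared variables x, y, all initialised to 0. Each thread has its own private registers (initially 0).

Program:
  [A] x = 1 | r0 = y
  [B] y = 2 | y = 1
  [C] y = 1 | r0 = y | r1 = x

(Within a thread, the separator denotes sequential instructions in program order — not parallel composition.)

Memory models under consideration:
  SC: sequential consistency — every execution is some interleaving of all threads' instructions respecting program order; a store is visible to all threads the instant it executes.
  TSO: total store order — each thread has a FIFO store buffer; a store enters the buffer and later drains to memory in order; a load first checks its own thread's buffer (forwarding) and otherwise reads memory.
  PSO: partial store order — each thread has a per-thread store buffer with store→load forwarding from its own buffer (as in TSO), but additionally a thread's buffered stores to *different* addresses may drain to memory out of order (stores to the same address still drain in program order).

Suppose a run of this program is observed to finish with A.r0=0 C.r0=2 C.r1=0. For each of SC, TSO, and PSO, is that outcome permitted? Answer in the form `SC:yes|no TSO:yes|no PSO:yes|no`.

outcome vector order: (A.r0,C.r0,C.r1)
[SC] allowed = {<0 1 1>, <0 2 1>, <1 1 0>, <1 1 1>, <1 2 0>, <1 2 1>, <2 1 0>, <2 1 1>, <2 2 0>, <2 2 1>}
[TSO] allowed = {<0 1 0>, <0 1 1>, <0 2 0>, <0 2 1>, <1 1 0>, <1 1 1>, <1 2 0>, <1 2 1>, <2 1 0>, <2 1 1>, <2 2 0>, <2 2 1>}
[PSO] allowed = {<0 1 0>, <0 1 1>, <0 2 0>, <0 2 1>, <1 1 0>, <1 1 1>, <1 2 0>, <1 2 1>, <2 1 0>, <2 1 1>, <2 2 0>, <2 2 1>}
target <0 2 0> ∈ {TSO,PSO}

SC:no TSO:yes PSO:yes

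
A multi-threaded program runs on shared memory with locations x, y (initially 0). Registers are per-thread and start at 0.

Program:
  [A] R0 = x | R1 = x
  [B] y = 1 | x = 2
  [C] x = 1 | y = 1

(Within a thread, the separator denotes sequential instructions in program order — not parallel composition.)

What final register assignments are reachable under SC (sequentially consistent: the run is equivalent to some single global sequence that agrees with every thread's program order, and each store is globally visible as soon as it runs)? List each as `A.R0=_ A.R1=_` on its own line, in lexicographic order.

outcome vector order: (A.R0,A.R1)
|SC outcomes| = 7

A.R0=0 A.R1=0
A.R0=0 A.R1=1
A.R0=0 A.R1=2
A.R0=1 A.R1=1
A.R0=1 A.R1=2
A.R0=2 A.R1=1
A.R0=2 A.R1=2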